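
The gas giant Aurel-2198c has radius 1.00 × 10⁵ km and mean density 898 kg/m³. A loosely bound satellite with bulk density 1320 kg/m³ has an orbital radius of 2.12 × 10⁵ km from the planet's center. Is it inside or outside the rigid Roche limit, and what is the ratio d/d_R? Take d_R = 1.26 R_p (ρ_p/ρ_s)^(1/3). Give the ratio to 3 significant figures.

outside; d/d_R ≈ 1.91

d_R = 1.26 × (1.00 × 10⁵ km) × (898/1320)^(1/3) = 1.108 × 10⁵ km
d/d_R = (2.12 × 10⁵) / (1.108 × 10⁵) = 1.91
Since d/d_R > 1, the body is outside the Roche limit.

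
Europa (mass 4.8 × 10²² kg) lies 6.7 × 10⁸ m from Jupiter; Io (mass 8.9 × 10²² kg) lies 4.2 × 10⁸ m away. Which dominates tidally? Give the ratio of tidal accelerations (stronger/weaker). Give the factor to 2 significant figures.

Io, by a factor of ≈ 7.5

Tidal stretch scales as M/d³; compute that for each body.
Europa: (4.8 × 10²²) / (6.7 × 10⁸)³ = 1.596 × 10⁻⁴
Io: (8.9 × 10²²) / (4.2 × 10⁸)³ = 1.201 × 10⁻³
Ratio (larger/smaller) = 7.5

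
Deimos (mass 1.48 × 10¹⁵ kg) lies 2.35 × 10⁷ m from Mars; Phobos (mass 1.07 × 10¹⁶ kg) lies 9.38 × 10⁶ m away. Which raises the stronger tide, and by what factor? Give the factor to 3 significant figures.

Phobos, by a factor of ≈ 114

Tidal acceleration ∝ M/d³, so compare M/d³ for each.
Deimos: (1.48 × 10¹⁵) / (2.35 × 10⁷)³ = 1.140 × 10⁻⁷
Phobos: (1.07 × 10¹⁶) / (9.38 × 10⁶)³ = 1.297 × 10⁻⁵
Ratio (larger/smaller) = 114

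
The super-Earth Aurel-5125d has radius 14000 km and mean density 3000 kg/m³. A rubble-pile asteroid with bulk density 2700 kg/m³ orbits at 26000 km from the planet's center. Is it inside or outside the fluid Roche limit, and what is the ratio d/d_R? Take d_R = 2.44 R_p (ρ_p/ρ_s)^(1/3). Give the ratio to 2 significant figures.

inside; d/d_R ≈ 0.73

d_R = 2.44 × (14000 km) × (3000/2700)^(1/3) = 35380 km
d/d_R = (26000) / (35380) = 0.73
Since d/d_R < 1, the body is inside the Roche limit.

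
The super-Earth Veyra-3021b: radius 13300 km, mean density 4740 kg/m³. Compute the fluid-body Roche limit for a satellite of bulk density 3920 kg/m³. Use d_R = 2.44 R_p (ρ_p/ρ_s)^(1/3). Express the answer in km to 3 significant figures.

d_R = 2.44 × 13300 km × (4740/3920)^(1/3)
    = 34600 km

34600 km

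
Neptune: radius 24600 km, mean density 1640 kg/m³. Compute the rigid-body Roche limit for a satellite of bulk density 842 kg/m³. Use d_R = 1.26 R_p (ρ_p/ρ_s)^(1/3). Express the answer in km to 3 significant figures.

38700 km

d_R = 1.26 × 24600 km × (1640/842)^(1/3)
    = 38700 km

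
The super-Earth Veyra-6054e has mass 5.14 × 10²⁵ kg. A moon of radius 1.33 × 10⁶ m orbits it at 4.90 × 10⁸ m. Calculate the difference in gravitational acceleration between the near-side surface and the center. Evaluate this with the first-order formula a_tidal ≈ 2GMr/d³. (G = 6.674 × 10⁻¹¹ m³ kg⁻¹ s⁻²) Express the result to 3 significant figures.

Δa = 2GMr/d³
   = 2 × (6.674 × 10⁻¹¹) × (5.14 × 10²⁵) × (1.33 × 10⁶) / (4.90 × 10⁸)³
   = 7.76 × 10⁻⁵ m/s²

7.76 × 10⁻⁵ m/s²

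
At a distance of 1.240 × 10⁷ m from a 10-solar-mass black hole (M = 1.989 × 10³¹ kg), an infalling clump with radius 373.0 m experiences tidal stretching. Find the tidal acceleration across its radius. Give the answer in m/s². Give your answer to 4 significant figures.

Since r ≪ d, expand the inverse-square field across one radius to get the leading 2GMr/d³ term.
Δa = 2GMr/d³
   = 2 × (6.674 × 10⁻¹¹) × (1.989 × 10³¹) × (373.0) / (1.240 × 10⁷)³
   = 5.194 × 10² m/s²

5.194 × 10² m/s²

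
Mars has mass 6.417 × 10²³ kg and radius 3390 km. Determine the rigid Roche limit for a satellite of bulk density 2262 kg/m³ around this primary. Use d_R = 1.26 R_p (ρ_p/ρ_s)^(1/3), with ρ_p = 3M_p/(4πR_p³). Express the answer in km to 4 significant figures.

5136 km

ρ_p = 3M_p/(4πR_p³) = 3 × (6.417 × 10²³) / (4π × (3.390 × 10⁶ m)³) = 3932 kg/m³
d_R = 1.26 × 3390 km × (3932/2262)^(1/3)
    = 5136 km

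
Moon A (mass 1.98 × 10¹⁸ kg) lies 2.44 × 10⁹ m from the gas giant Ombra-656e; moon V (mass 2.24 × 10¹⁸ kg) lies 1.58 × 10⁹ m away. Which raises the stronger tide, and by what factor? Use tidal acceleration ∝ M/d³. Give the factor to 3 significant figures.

Moon V, by a factor of ≈ 4.17

Tidal acceleration ∝ M/d³, so compare M/d³ for each.
Moon A: (1.98 × 10¹⁸) / (2.44 × 10⁹)³ = 1.363 × 10⁻¹⁰
Moon V: (2.24 × 10¹⁸) / (1.58 × 10⁹)³ = 5.679 × 10⁻¹⁰
Ratio (larger/smaller) = 4.17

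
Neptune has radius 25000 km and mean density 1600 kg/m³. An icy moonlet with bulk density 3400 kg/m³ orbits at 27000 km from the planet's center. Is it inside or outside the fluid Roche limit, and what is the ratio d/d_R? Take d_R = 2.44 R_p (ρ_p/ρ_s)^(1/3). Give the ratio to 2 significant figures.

d_R = 2.44 × (25000 km) × (1600/3400)^(1/3) = 47450 km
d/d_R = (27000) / (47450) = 0.57
Since d/d_R < 1, the body is inside the Roche limit.

inside; d/d_R ≈ 0.57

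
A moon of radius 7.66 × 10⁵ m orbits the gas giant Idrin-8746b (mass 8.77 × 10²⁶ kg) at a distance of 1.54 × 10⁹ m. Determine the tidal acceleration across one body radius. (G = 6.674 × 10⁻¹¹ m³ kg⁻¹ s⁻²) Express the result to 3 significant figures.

2.46 × 10⁻⁵ m/s²

Δg = 2GMr/d³
   = 2 × (6.674 × 10⁻¹¹) × (8.77 × 10²⁶) × (7.66 × 10⁵) / (1.54 × 10⁹)³
   = 2.46 × 10⁻⁵ m/s²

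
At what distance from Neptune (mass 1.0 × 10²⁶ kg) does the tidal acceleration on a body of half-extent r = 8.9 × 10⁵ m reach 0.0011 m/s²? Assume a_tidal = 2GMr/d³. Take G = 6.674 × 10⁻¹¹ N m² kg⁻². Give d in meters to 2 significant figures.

2.2 × 10⁸ m

2GMr/d³ = a_tidal  ⇒  d = (2GMr / a_tidal)^(1/3)
d = (2 × 6.674×10⁻¹¹ × (1.0 × 10²⁶) × (8.9 × 10⁵) / (0.0011))^(1/3)
  = 2.2 × 10⁸ m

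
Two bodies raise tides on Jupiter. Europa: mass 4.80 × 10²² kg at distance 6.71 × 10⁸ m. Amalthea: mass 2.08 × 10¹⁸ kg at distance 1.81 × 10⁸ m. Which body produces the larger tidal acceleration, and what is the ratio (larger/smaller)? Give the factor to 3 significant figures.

Tidal stretch scales as M/d³; compute that for each body.
Europa: (4.80 × 10²²) / (6.71 × 10⁸)³ = 1.589 × 10⁻⁴
Amalthea: (2.08 × 10¹⁸) / (1.81 × 10⁸)³ = 3.508 × 10⁻⁷
Ratio (larger/smaller) = 453

Europa, by a factor of ≈ 453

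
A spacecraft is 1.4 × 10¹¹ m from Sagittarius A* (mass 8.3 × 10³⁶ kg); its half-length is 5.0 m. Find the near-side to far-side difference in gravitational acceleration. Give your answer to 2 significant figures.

4.0 × 10⁻⁶ m/s²

a_tidal = 4GMr/d³
        = 4 × (6.674 × 10⁻¹¹) × (8.3 × 10³⁶) × (5.0) / (1.4 × 10¹¹)³
        = 4.0 × 10⁻⁶ m/s²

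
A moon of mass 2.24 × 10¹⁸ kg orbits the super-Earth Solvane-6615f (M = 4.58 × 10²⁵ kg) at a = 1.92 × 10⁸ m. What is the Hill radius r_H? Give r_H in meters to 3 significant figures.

4.87 × 10⁵ m

r_H ≈ a (m/3M)^(1/3)
    = (1.92 × 10⁸) × (2.24 × 10¹⁸ / (3 × 4.58 × 10²⁵))^(1/3)
    = 4.87 × 10⁵ m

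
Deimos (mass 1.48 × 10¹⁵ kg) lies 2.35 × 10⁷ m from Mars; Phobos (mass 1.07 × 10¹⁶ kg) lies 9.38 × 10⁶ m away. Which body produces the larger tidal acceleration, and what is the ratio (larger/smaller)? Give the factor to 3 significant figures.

Compare M/d³ for the two perturbers:
Deimos: (1.48 × 10¹⁵) / (2.35 × 10⁷)³ = 1.140 × 10⁻⁷
Phobos: (1.07 × 10¹⁶) / (9.38 × 10⁶)³ = 1.297 × 10⁻⁵
Ratio (larger/smaller) = 114

Phobos, by a factor of ≈ 114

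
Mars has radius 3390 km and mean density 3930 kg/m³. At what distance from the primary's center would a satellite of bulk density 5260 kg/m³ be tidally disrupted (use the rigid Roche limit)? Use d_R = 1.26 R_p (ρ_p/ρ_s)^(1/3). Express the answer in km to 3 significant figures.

3880 km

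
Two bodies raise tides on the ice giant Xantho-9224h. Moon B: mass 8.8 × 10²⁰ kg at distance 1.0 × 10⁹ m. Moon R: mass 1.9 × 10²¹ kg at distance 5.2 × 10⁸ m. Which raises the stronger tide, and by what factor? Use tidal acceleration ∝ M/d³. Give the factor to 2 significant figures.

Moon R, by a factor of ≈ 15

Compare M/d³ for the two perturbers:
Moon B: (8.8 × 10²⁰) / (1.0 × 10⁹)³ = 8.800 × 10⁻⁷
Moon R: (1.9 × 10²¹) / (5.2 × 10⁸)³ = 1.351 × 10⁻⁵
Ratio (larger/smaller) = 15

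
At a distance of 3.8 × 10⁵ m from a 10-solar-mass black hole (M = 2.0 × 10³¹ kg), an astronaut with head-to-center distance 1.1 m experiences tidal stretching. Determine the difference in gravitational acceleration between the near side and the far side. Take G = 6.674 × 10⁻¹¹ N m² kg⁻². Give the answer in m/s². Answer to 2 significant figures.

The field gradient is 2GM/d³; across the full diameter 2r the difference is 4GMr/d³.
a_tidal = 4GMr/d³
        = 4 × (6.674 × 10⁻¹¹) × (2.0 × 10³¹) × (1.1) / (3.8 × 10⁵)³
        = 1.1 × 10⁵ m/s²

1.1 × 10⁵ m/s²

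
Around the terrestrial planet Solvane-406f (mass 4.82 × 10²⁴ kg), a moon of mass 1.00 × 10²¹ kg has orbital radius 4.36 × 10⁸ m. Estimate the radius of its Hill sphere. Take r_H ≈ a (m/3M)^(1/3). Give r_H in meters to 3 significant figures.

r_H ≈ a (m/3M)^(1/3)
    = (4.36 × 10⁸) × (1.00 × 10²¹ / (3 × 4.82 × 10²⁴))^(1/3)
    = 1.79 × 10⁷ m

1.79 × 10⁷ m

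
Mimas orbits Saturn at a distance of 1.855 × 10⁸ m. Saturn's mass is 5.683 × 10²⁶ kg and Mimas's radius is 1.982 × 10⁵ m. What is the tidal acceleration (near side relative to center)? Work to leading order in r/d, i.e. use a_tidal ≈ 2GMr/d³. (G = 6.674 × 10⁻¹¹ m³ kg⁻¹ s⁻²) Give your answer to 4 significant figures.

Differencing GM/(d−r)² and GM/d² to first order in r/d gives 2GMr/d³.
a_tidal = 2GMr/d³
        = 2 × (6.674 × 10⁻¹¹) × (5.683 × 10²⁶) × (1.982 × 10⁵) / (1.855 × 10⁸)³
        = 2.355 × 10⁻³ m/s²

2.355 × 10⁻³ m/s²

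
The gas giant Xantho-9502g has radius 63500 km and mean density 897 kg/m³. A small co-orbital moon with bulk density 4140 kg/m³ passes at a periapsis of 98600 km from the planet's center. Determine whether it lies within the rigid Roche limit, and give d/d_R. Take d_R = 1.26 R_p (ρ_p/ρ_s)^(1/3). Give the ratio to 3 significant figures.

outside; d/d_R ≈ 2.05

d_R = 1.26 × (63500 km) × (897/4140)^(1/3) = 48060 km
d/d_R = (98600) / (48060) = 2.05
Since d/d_R > 1, the body is outside the Roche limit.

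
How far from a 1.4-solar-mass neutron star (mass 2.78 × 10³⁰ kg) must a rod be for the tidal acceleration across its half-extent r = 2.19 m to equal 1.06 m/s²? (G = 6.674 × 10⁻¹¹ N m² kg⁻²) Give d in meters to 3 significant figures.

9.15 × 10⁶ m

2GMr/d³ = a_tidal  ⇒  d = (2GMr / a_tidal)^(1/3)
d = (2 × 6.674×10⁻¹¹ × (2.78 × 10³⁰) × (2.19) / (1.06))^(1/3)
  = 9.15 × 10⁶ m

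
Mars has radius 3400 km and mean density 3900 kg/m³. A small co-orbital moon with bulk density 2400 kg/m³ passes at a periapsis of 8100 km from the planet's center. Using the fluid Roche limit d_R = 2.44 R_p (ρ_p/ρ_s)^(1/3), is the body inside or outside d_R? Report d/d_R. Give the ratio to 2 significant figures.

inside; d/d_R ≈ 0.83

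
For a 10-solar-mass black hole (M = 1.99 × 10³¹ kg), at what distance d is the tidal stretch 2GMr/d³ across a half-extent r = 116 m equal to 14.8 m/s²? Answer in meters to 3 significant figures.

2GMr/d³ = a_tidal  ⇒  d = (2GMr / a_tidal)^(1/3)
d = (2 × 6.674×10⁻¹¹ × (1.99 × 10³¹) × (116) / (14.8))^(1/3)
  = 2.75 × 10⁷ m

2.75 × 10⁷ m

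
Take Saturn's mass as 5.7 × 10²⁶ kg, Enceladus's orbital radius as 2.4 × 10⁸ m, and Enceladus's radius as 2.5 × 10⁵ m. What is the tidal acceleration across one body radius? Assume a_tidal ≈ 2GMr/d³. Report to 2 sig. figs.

a_tidal = 2GMr/d³
        = 2 × (6.674 × 10⁻¹¹) × (5.7 × 10²⁶) × (2.5 × 10⁵) / (2.4 × 10⁸)³
        = 1.4 × 10⁻³ m/s²

1.4 × 10⁻³ m/s²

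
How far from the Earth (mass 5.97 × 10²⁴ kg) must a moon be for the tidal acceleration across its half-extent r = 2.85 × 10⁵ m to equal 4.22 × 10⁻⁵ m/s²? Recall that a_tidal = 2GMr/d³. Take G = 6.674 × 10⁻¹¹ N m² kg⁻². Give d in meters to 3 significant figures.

1.75 × 10⁸ m

2GMr/d³ = a_tidal  ⇒  d = (2GMr / a_tidal)^(1/3)
d = (2 × 6.674×10⁻¹¹ × (5.97 × 10²⁴) × (2.85 × 10⁵) / (4.22 × 10⁻⁵))^(1/3)
  = 1.75 × 10⁸ m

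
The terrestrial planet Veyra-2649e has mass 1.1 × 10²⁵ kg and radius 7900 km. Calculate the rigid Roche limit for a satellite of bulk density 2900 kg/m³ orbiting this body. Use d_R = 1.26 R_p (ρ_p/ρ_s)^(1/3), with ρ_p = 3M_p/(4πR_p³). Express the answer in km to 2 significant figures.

ρ_p = 3M_p/(4πR_p³) = 3 × (1.1 × 10²⁵) / (4π × (7.9 × 10⁶ m)³) = 5300 kg/m³
d_R = 1.26 × 7900 km × (5300/2900)^(1/3)
    = 12000 km

12000 km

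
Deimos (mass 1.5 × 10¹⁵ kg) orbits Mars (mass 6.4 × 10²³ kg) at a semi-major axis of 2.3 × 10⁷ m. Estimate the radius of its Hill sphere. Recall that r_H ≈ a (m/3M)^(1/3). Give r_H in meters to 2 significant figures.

r_H ≈ a (m/3M)^(1/3)
    = (2.3 × 10⁷) × (1.5 × 10¹⁵ / (3 × 6.4 × 10²³))^(1/3)
    = 2.1 × 10⁴ m

2.1 × 10⁴ m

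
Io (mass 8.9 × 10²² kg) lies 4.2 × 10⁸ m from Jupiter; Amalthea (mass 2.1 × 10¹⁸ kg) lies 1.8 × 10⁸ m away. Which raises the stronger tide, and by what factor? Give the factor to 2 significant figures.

Io, by a factor of ≈ 3300

The tide-raising term goes as M/d³ (the gradient of a 1/d² field).
Io: (8.9 × 10²²) / (4.2 × 10⁸)³ = 1.201 × 10⁻³
Amalthea: (2.1 × 10¹⁸) / (1.8 × 10⁸)³ = 3.601 × 10⁻⁷
Ratio (larger/smaller) = 3300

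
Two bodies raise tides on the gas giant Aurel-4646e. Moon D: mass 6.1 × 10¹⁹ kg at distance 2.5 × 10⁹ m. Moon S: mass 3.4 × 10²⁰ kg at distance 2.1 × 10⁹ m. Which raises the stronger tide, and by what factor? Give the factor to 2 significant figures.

Moon S, by a factor of ≈ 9.4

Tidal acceleration ∝ M/d³, so compare M/d³ for each.
Moon D: (6.1 × 10¹⁹) / (2.5 × 10⁹)³ = 3.904 × 10⁻⁹
Moon S: (3.4 × 10²⁰) / (2.1 × 10⁹)³ = 3.671 × 10⁻⁸
Ratio (larger/smaller) = 9.4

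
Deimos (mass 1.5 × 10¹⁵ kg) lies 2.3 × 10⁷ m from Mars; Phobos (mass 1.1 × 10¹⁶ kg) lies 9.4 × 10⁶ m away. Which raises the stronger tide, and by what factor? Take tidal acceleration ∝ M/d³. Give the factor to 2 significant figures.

Phobos, by a factor of ≈ 110

Compare M/d³ for the two perturbers:
Deimos: (1.5 × 10¹⁵) / (2.3 × 10⁷)³ = 1.233 × 10⁻⁷
Phobos: (1.1 × 10¹⁶) / (9.4 × 10⁶)³ = 1.324 × 10⁻⁵
Ratio (larger/smaller) = 110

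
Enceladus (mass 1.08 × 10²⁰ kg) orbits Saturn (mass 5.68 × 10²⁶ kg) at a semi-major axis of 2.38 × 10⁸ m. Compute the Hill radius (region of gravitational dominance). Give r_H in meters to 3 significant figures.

9.49 × 10⁵ m

r_H ≈ a (m/3M)^(1/3)
    = (2.38 × 10⁸) × (1.08 × 10²⁰ / (3 × 5.68 × 10²⁶))^(1/3)
    = 9.49 × 10⁵ m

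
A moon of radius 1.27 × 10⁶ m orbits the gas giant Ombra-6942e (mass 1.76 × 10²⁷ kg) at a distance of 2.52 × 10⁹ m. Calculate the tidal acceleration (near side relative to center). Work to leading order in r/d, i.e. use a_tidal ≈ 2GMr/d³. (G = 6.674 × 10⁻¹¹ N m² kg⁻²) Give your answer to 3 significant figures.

1.86 × 10⁻⁵ m/s²

Δg = 2GMr/d³
   = 2 × (6.674 × 10⁻¹¹) × (1.76 × 10²⁷) × (1.27 × 10⁶) / (2.52 × 10⁹)³
   = 1.86 × 10⁻⁵ m/s²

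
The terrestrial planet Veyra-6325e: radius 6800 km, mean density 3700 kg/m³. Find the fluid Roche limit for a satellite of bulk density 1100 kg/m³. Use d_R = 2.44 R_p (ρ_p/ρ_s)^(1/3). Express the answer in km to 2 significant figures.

25000 km

d_R = 2.44 × 6800 km × (3700/1100)^(1/3)
    = 25000 km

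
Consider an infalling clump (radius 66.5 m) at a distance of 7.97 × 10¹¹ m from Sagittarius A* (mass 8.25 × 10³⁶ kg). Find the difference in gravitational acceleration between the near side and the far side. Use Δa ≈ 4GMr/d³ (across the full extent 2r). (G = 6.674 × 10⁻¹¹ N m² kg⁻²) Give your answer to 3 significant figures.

2.89 × 10⁻⁷ m/s²

Δa = 4GMr/d³
   = 4 × (6.674 × 10⁻¹¹) × (8.25 × 10³⁶) × (66.5) / (7.97 × 10¹¹)³
   = 2.89 × 10⁻⁷ m/s²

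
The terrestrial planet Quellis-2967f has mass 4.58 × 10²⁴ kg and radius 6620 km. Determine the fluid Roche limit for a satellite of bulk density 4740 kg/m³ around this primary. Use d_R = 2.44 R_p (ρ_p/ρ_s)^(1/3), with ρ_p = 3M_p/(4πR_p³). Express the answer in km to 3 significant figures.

ρ_p = 3M_p/(4πR_p³) = 3 × (4.58 × 10²⁴) / (4π × (6.62 × 10⁶ m)³) = 3770 kg/m³
d_R = 2.44 × 6620 km × (3770/4740)^(1/3)
    = 15000 km

15000 km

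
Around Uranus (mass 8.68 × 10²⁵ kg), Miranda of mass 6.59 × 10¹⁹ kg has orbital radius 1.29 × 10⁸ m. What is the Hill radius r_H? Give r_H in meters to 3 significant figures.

r_H ≈ a (m/3M)^(1/3)
    = (1.29 × 10⁸) × (6.59 × 10¹⁹ / (3 × 8.68 × 10²⁵))^(1/3)
    = 8.16 × 10⁵ m

8.16 × 10⁵ m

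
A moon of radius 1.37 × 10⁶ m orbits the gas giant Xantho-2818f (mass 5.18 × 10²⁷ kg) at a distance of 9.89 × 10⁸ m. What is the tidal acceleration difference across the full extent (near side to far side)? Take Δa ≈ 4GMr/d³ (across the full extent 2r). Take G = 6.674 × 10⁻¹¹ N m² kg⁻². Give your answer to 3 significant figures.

1.96 × 10⁻³ m/s²

The field gradient is 2GM/d³; across the full diameter 2r the difference is 4GMr/d³.
Δg = 4GMr/d³
   = 4 × (6.674 × 10⁻¹¹) × (5.18 × 10²⁷) × (1.37 × 10⁶) / (9.89 × 10⁸)³
   = 1.96 × 10⁻³ m/s²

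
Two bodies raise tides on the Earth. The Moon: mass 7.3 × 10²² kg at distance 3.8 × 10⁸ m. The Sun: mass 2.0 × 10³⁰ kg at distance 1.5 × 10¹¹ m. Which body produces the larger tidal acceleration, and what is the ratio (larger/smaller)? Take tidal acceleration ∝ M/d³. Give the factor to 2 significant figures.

The Moon, by a factor of ≈ 2.2

Tidal acceleration ∝ M/d³, so compare M/d³ for each.
The Moon: (7.3 × 10²²) / (3.8 × 10⁸)³ = 1.330 × 10⁻³
The Sun: (2.0 × 10³⁰) / (1.5 × 10¹¹)³ = 5.926 × 10⁻⁴
Ratio (larger/smaller) = 2.2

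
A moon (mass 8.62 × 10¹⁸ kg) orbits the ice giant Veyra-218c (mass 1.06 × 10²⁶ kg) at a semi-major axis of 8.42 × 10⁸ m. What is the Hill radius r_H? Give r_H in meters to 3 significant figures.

r_H ≈ a (m/3M)^(1/3)
    = (8.42 × 10⁸) × (8.62 × 10¹⁸ / (3 × 1.06 × 10²⁶))^(1/3)
    = 2.53 × 10⁶ m

2.53 × 10⁶ m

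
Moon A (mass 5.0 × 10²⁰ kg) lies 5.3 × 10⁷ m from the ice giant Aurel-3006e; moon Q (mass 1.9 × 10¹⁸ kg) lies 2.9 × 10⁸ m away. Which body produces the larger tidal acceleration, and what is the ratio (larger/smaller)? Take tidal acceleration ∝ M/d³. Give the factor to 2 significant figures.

Compare M/d³ for the two perturbers:
Moon A: (5.0 × 10²⁰) / (5.3 × 10⁷)³ = 3.358 × 10⁻³
Moon Q: (1.9 × 10¹⁸) / (2.9 × 10⁸)³ = 7.790 × 10⁻⁸
Ratio (larger/smaller) = 43000

Moon A, by a factor of ≈ 43000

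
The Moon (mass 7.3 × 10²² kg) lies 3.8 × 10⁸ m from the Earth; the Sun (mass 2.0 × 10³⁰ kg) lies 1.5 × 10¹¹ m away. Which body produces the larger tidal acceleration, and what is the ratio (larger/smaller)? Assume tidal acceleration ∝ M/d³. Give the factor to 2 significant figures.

Tidal acceleration ∝ M/d³, so compare M/d³ for each.
The Moon: (7.3 × 10²²) / (3.8 × 10⁸)³ = 1.330 × 10⁻³
The Sun: (2.0 × 10³⁰) / (1.5 × 10¹¹)³ = 5.926 × 10⁻⁴
Ratio (larger/smaller) = 2.2

The Moon, by a factor of ≈ 2.2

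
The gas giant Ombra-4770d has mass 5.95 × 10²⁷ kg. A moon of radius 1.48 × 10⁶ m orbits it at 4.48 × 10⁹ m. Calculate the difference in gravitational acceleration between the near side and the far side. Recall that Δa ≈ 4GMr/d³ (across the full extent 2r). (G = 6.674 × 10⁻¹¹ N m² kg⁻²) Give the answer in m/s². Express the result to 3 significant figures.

Δg = 4GMr/d³
   = 4 × (6.674 × 10⁻¹¹) × (5.95 × 10²⁷) × (1.48 × 10⁶) / (4.48 × 10⁹)³
   = 2.61 × 10⁻⁵ m/s²

2.61 × 10⁻⁵ m/s²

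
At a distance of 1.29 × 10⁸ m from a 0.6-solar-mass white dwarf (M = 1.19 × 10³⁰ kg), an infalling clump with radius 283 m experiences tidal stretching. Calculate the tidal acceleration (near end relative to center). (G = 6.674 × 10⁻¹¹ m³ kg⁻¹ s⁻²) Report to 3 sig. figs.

a_tidal = 2GMr/d³
        = 2 × (6.674 × 10⁻¹¹) × (1.19 × 10³⁰) × (283) / (1.29 × 10⁸)³
        = 2.09 × 10⁻² m/s²

2.09 × 10⁻² m/s²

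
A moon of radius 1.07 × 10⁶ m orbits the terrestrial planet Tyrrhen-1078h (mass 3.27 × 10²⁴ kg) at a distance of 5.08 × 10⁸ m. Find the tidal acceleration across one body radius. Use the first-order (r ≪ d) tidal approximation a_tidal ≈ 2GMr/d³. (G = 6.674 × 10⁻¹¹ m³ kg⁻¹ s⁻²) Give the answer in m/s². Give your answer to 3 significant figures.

3.56 × 10⁻⁶ m/s²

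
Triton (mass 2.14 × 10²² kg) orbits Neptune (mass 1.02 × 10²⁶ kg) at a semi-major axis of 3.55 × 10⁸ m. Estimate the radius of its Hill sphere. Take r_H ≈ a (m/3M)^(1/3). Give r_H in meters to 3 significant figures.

1.46 × 10⁷ m

r_H ≈ a (m/3M)^(1/3)
    = (3.55 × 10⁸) × (2.14 × 10²² / (3 × 1.02 × 10²⁶))^(1/3)
    = 1.46 × 10⁷ m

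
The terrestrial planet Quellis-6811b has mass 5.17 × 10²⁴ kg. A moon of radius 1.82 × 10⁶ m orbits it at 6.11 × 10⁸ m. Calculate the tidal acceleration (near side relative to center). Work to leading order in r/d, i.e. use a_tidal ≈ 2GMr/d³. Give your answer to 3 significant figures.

a_tidal = 2GMr/d³
        = 2 × (6.674 × 10⁻¹¹) × (5.17 × 10²⁴) × (1.82 × 10⁶) / (6.11 × 10⁸)³
        = 5.51 × 10⁻⁶ m/s²

5.51 × 10⁻⁶ m/s²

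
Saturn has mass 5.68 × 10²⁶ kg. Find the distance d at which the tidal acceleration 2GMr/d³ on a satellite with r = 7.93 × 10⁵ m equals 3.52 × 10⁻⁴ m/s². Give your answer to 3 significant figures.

5.55 × 10⁸ m

2GMr/d³ = a_tidal  ⇒  d = (2GMr / a_tidal)^(1/3)
d = (2 × 6.674×10⁻¹¹ × (5.68 × 10²⁶) × (7.93 × 10⁵) / (3.52 × 10⁻⁴))^(1/3)
  = 5.55 × 10⁸ m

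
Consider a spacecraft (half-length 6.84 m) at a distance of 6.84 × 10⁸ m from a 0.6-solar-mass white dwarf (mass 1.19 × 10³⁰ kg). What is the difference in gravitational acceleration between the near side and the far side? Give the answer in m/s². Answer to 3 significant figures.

6.79 × 10⁻⁶ m/s²

a_tidal = 4GMr/d³
        = 4 × (6.674 × 10⁻¹¹) × (1.19 × 10³⁰) × (6.84) / (6.84 × 10⁸)³
        = 6.79 × 10⁻⁶ m/s²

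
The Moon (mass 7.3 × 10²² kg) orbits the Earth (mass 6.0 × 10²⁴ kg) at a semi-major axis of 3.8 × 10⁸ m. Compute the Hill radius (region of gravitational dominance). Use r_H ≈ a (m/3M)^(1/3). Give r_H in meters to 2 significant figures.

r_H ≈ a (m/3M)^(1/3)
    = (3.8 × 10⁸) × (7.3 × 10²² / (3 × 6.0 × 10²⁴))^(1/3)
    = 6.1 × 10⁷ m

6.1 × 10⁷ m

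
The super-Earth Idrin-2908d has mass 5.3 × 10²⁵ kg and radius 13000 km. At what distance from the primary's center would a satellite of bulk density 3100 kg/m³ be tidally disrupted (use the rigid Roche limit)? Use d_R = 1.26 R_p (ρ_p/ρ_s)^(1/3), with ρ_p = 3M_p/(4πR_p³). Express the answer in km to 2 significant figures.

ρ_p = 3M_p/(4πR_p³) = 3 × (5.3 × 10²⁵) / (4π × (1.3 × 10⁷ m)³) = 5800 kg/m³
d_R = 1.26 × 13000 km × (5800/3100)^(1/3)
    = 20000 km

20000 km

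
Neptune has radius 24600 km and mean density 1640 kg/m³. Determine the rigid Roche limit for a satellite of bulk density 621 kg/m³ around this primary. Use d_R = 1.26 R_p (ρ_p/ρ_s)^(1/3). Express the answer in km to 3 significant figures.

42800 km

d_R = 1.26 × 24600 km × (1640/621)^(1/3)
    = 42800 km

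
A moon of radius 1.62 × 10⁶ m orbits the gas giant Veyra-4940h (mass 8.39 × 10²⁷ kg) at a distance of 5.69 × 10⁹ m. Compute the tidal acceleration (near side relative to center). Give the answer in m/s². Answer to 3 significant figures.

a_tidal = 2GMr/d³
        = 2 × (6.674 × 10⁻¹¹) × (8.39 × 10²⁷) × (1.62 × 10⁶) / (5.69 × 10⁹)³
        = 9.85 × 10⁻⁶ m/s²

9.85 × 10⁻⁶ m/s²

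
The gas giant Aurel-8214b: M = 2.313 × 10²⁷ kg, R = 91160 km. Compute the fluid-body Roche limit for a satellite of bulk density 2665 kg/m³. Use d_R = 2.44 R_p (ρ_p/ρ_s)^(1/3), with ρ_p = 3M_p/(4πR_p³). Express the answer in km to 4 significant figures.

1.444 × 10⁵ km

ρ_p = 3M_p/(4πR_p³) = 3 × (2.313 × 10²⁷) / (4π × (9.116 × 10⁷ m)³) = 728.9 kg/m³
d_R = 2.44 × 91160 km × (728.9/2665)^(1/3)
    = 1.444 × 10⁵ km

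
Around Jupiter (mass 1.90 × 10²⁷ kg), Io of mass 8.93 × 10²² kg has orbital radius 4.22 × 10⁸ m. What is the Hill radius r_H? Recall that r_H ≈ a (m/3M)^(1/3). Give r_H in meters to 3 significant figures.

r_H ≈ a (m/3M)^(1/3)
    = (4.22 × 10⁸) × (8.93 × 10²² / (3 × 1.90 × 10²⁷))^(1/3)
    = 1.06 × 10⁷ m

1.06 × 10⁷ m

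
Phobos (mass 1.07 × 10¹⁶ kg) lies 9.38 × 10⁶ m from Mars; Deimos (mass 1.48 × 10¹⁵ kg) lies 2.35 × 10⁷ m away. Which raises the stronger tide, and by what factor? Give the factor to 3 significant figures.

Phobos, by a factor of ≈ 114

Compare M/d³ for the two perturbers:
Phobos: (1.07 × 10¹⁶) / (9.38 × 10⁶)³ = 1.297 × 10⁻⁵
Deimos: (1.48 × 10¹⁵) / (2.35 × 10⁷)³ = 1.140 × 10⁻⁷
Ratio (larger/smaller) = 114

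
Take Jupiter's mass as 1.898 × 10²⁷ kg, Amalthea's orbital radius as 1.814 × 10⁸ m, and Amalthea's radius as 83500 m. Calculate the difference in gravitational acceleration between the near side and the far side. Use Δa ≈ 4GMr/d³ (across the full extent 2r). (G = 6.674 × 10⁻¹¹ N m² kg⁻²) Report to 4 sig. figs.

7.088 × 10⁻³ m/s²

Near-to-far spans 2r, so the tidal difference is twice the near-to-center value: 4GMr/d³.
a_tidal = 4GMr/d³
        = 4 × (6.674 × 10⁻¹¹) × (1.898 × 10²⁷) × (83500) / (1.814 × 10⁸)³
        = 7.088 × 10⁻³ m/s²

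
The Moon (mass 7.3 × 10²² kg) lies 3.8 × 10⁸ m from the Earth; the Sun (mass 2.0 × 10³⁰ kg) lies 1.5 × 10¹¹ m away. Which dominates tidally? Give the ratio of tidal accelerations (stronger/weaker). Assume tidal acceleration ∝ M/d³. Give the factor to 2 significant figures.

The Moon, by a factor of ≈ 2.2

The tide-raising term goes as M/d³ (the gradient of a 1/d² field).
The Moon: (7.3 × 10²²) / (3.8 × 10⁸)³ = 1.330 × 10⁻³
The Sun: (2.0 × 10³⁰) / (1.5 × 10¹¹)³ = 5.926 × 10⁻⁴
Ratio (larger/smaller) = 2.2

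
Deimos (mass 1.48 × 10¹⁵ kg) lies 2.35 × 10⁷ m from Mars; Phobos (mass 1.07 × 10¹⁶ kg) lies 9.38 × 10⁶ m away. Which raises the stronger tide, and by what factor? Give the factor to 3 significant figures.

Tidal acceleration ∝ M/d³, so compare M/d³ for each.
Deimos: (1.48 × 10¹⁵) / (2.35 × 10⁷)³ = 1.140 × 10⁻⁷
Phobos: (1.07 × 10¹⁶) / (9.38 × 10⁶)³ = 1.297 × 10⁻⁵
Ratio (larger/smaller) = 114

Phobos, by a factor of ≈ 114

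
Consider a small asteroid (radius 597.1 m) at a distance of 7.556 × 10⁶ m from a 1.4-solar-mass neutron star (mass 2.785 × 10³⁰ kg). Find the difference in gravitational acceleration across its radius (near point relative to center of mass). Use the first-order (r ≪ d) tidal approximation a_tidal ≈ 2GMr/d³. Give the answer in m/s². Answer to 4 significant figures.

Since r ≪ d, expand the inverse-square field across one radius to get the leading 2GMr/d³ term.
a_tidal = 2GMr/d³
        = 2 × (6.674 × 10⁻¹¹) × (2.785 × 10³⁰) × (597.1) / (7.556 × 10⁶)³
        = 5.145 × 10² m/s²

5.145 × 10² m/s²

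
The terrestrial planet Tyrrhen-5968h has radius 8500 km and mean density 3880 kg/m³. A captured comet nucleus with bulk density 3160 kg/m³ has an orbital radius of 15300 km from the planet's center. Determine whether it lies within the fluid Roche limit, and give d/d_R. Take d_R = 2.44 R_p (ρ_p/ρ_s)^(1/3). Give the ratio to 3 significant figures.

d_R = 2.44 × (8500 km) × (3880/3160)^(1/3) = 22210 km
d/d_R = (15300) / (22210) = 0.689
Since d/d_R < 1, the body is inside the Roche limit.

inside; d/d_R ≈ 0.689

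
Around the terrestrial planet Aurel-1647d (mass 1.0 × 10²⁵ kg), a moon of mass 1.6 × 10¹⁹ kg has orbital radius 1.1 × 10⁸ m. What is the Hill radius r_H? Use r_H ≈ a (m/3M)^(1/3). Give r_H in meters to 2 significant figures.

8.9 × 10⁵ m

r_H ≈ a (m/3M)^(1/3)
    = (1.1 × 10⁸) × (1.6 × 10¹⁹ / (3 × 1.0 × 10²⁵))^(1/3)
    = 8.9 × 10⁵ m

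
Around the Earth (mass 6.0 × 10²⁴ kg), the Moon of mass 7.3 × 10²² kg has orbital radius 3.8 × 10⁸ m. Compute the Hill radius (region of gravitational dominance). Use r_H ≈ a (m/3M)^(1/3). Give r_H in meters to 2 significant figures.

6.1 × 10⁷ m

r_H ≈ a (m/3M)^(1/3)
    = (3.8 × 10⁸) × (7.3 × 10²² / (3 × 6.0 × 10²⁴))^(1/3)
    = 6.1 × 10⁷ m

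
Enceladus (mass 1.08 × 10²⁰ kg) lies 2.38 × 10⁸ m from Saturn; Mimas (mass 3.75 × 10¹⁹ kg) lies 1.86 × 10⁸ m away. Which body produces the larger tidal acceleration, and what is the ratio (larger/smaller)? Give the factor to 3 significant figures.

Enceladus, by a factor of ≈ 1.37

The tide-raising term goes as M/d³ (the gradient of a 1/d² field).
Enceladus: (1.08 × 10²⁰) / (2.38 × 10⁸)³ = 8.011 × 10⁻⁶
Mimas: (3.75 × 10¹⁹) / (1.86 × 10⁸)³ = 5.828 × 10⁻⁶
Ratio (larger/smaller) = 1.37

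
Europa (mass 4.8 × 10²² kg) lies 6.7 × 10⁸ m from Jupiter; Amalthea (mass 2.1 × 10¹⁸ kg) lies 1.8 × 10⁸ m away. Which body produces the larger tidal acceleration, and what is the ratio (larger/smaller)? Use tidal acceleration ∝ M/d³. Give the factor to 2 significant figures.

Europa, by a factor of ≈ 440

Tidal stretch scales as M/d³; compute that for each body.
Europa: (4.8 × 10²²) / (6.7 × 10⁸)³ = 1.596 × 10⁻⁴
Amalthea: (2.1 × 10¹⁸) / (1.8 × 10⁸)³ = 3.601 × 10⁻⁷
Ratio (larger/smaller) = 440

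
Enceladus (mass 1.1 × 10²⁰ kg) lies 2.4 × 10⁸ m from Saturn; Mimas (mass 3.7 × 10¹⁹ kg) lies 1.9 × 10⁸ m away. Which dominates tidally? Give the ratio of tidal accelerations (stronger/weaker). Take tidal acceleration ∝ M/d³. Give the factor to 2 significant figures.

Enceladus, by a factor of ≈ 1.5

The tide-raising term goes as M/d³ (the gradient of a 1/d² field).
Enceladus: (1.1 × 10²⁰) / (2.4 × 10⁸)³ = 7.957 × 10⁻⁶
Mimas: (3.7 × 10¹⁹) / (1.9 × 10⁸)³ = 5.394 × 10⁻⁶
Ratio (larger/smaller) = 1.5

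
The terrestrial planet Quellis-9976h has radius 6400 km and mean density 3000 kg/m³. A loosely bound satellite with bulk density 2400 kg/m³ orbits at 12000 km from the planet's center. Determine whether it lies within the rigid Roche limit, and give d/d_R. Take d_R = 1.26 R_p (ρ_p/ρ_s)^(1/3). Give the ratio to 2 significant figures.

outside; d/d_R ≈ 1.4

d_R = 1.26 × (6400 km) × (3000/2400)^(1/3) = 8687 km
d/d_R = (12000) / (8687) = 1.4
Since d/d_R > 1, the body is outside the Roche limit.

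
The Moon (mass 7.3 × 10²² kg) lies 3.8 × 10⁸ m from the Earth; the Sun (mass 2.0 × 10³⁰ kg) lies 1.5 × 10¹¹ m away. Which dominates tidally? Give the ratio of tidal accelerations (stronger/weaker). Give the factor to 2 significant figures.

Tidal acceleration ∝ M/d³, so compare M/d³ for each.
The Moon: (7.3 × 10²²) / (3.8 × 10⁸)³ = 1.330 × 10⁻³
The Sun: (2.0 × 10³⁰) / (1.5 × 10¹¹)³ = 5.926 × 10⁻⁴
Ratio (larger/smaller) = 2.2

The Moon, by a factor of ≈ 2.2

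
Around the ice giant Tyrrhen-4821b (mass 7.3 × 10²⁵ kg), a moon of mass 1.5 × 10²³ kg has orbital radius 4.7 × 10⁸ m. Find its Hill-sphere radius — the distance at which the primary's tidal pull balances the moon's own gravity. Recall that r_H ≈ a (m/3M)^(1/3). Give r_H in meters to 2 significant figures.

4.1 × 10⁷ m

r_H ≈ a (m/3M)^(1/3)
    = (4.7 × 10⁸) × (1.5 × 10²³ / (3 × 7.3 × 10²⁵))^(1/3)
    = 4.1 × 10⁷ m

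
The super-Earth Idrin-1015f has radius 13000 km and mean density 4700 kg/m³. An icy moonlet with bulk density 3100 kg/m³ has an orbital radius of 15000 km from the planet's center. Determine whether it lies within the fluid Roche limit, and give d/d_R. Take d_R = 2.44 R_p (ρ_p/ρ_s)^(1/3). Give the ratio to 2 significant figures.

inside; d/d_R ≈ 0.41

d_R = 2.44 × (13000 km) × (4700/3100)^(1/3) = 36440 km
d/d_R = (15000) / (36440) = 0.41
Since d/d_R < 1, the body is inside the Roche limit.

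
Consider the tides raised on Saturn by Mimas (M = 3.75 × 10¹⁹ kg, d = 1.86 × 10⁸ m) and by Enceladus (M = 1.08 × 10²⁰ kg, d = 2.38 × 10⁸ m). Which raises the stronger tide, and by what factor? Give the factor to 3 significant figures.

Tidal stretch scales as M/d³; compute that for each body.
Mimas: (3.75 × 10¹⁹) / (1.86 × 10⁸)³ = 5.828 × 10⁻⁶
Enceladus: (1.08 × 10²⁰) / (2.38 × 10⁸)³ = 8.011 × 10⁻⁶
Ratio (larger/smaller) = 1.37

Enceladus, by a factor of ≈ 1.37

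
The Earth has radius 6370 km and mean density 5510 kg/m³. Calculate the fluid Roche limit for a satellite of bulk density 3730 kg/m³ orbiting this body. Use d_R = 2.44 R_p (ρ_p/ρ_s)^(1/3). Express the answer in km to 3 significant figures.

d_R = 2.44 × 6370 km × (5510/3730)^(1/3)
    = 17700 km

17700 km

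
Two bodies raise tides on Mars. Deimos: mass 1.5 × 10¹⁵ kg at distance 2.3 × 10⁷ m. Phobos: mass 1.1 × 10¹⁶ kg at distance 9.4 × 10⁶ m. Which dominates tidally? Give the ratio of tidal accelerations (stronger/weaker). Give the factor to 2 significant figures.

Tidal stretch scales as M/d³; compute that for each body.
Deimos: (1.5 × 10¹⁵) / (2.3 × 10⁷)³ = 1.233 × 10⁻⁷
Phobos: (1.1 × 10¹⁶) / (9.4 × 10⁶)³ = 1.324 × 10⁻⁵
Ratio (larger/smaller) = 110

Phobos, by a factor of ≈ 110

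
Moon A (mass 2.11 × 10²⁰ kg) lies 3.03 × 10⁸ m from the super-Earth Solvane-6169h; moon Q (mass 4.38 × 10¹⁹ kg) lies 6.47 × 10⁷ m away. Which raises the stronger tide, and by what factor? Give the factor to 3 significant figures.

Moon Q, by a factor of ≈ 21.3

The tide-raising term goes as M/d³ (the gradient of a 1/d² field).
Moon A: (2.11 × 10²⁰) / (3.03 × 10⁸)³ = 7.585 × 10⁻⁶
Moon Q: (4.38 × 10¹⁹) / (6.47 × 10⁷)³ = 1.617 × 10⁻⁴
Ratio (larger/smaller) = 21.3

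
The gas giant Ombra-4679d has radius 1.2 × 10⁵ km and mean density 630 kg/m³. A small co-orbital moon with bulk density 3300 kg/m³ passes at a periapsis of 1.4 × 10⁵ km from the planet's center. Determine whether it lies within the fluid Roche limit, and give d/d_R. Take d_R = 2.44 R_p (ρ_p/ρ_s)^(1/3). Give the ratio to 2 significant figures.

inside; d/d_R ≈ 0.83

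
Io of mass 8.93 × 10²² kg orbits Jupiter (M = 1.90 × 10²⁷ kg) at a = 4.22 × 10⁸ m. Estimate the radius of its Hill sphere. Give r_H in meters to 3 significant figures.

1.06 × 10⁷ m

r_H ≈ a (m/3M)^(1/3)
    = (4.22 × 10⁸) × (8.93 × 10²² / (3 × 1.90 × 10²⁷))^(1/3)
    = 1.06 × 10⁷ m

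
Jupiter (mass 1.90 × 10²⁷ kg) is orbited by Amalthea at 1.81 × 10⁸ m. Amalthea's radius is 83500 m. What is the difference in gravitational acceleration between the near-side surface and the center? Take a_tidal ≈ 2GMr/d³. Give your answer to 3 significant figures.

The tidal stretch is the gradient of GM/d² times the body's extent r, hence the 1/d³ dependence.
a_tidal = 2GMr/d³
        = 2 × (6.674 × 10⁻¹¹) × (1.90 × 10²⁷) × (83500) / (1.81 × 10⁸)³
        = 3.57 × 10⁻³ m/s²

3.57 × 10⁻³ m/s²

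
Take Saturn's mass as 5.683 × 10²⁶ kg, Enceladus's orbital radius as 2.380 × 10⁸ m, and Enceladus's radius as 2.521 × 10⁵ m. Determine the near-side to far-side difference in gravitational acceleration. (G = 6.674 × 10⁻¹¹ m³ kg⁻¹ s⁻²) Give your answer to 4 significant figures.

Δg = 4GMr/d³
   = 4 × (6.674 × 10⁻¹¹) × (5.683 × 10²⁶) × (2.521 × 10⁵) / (2.380 × 10⁸)³
   = 2.837 × 10⁻³ m/s²

2.837 × 10⁻³ m/s²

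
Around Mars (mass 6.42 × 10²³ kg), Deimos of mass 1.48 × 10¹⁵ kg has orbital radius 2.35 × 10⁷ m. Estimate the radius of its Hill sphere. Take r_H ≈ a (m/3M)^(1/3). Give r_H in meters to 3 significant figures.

r_H ≈ a (m/3M)^(1/3)
    = (2.35 × 10⁷) × (1.48 × 10¹⁵ / (3 × 6.42 × 10²³))^(1/3)
    = 2.15 × 10⁴ m

2.15 × 10⁴ m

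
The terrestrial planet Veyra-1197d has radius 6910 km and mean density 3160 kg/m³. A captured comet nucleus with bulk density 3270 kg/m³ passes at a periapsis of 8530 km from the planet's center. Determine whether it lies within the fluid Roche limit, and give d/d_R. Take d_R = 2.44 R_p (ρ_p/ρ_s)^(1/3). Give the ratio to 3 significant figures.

inside; d/d_R ≈ 0.512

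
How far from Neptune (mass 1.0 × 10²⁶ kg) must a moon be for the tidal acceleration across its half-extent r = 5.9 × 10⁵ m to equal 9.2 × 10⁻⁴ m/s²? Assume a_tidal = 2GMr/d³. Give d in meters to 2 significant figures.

2GMr/d³ = a_tidal  ⇒  d = (2GMr / a_tidal)^(1/3)
d = (2 × 6.674×10⁻¹¹ × (1.0 × 10²⁶) × (5.9 × 10⁵) / (9.2 × 10⁻⁴))^(1/3)
  = 2.0 × 10⁸ m

2.0 × 10⁸ m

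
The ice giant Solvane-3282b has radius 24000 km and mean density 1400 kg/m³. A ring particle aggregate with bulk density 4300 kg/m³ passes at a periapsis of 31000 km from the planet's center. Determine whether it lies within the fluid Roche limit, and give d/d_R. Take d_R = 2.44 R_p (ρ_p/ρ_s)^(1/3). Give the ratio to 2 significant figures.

d_R = 2.44 × (24000 km) × (1400/4300)^(1/3) = 40290 km
d/d_R = (31000) / (40290) = 0.77
Since d/d_R < 1, the body is inside the Roche limit.

inside; d/d_R ≈ 0.77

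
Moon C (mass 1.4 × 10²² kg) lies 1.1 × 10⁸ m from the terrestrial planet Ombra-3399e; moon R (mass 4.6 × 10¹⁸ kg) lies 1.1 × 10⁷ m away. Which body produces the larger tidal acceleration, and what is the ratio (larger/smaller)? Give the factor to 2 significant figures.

Compare M/d³ for the two perturbers:
Moon C: (1.4 × 10²²) / (1.1 × 10⁸)³ = 1.052 × 10⁻²
Moon R: (4.6 × 10¹⁸) / (1.1 × 10⁷)³ = 3.456 × 10⁻³
Ratio (larger/smaller) = 3.0

Moon C, by a factor of ≈ 3.0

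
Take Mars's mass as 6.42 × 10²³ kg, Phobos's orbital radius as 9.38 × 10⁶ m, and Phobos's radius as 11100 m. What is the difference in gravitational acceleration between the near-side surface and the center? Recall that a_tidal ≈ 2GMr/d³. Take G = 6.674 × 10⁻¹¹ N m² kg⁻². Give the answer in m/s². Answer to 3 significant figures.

1.15 × 10⁻³ m/s²

Differencing GM/(d−r)² and GM/d² to first order in r/d gives 2GMr/d³.
a_tidal = 2GMr/d³
        = 2 × (6.674 × 10⁻¹¹) × (6.42 × 10²³) × (11100) / (9.38 × 10⁶)³
        = 1.15 × 10⁻³ m/s²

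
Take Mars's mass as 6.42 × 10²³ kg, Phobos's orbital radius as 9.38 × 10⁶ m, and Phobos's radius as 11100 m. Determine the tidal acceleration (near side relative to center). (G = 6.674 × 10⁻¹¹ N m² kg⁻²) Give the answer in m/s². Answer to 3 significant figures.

Δg = 2GMr/d³
   = 2 × (6.674 × 10⁻¹¹) × (6.42 × 10²³) × (11100) / (9.38 × 10⁶)³
   = 1.15 × 10⁻³ m/s²

1.15 × 10⁻³ m/s²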